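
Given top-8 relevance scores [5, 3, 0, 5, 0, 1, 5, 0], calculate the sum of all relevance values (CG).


Cumulative Gain = sum of relevance scores
Position 1: rel=5, running sum=5
Position 2: rel=3, running sum=8
Position 3: rel=0, running sum=8
Position 4: rel=5, running sum=13
Position 5: rel=0, running sum=13
Position 6: rel=1, running sum=14
Position 7: rel=5, running sum=19
Position 8: rel=0, running sum=19
CG = 19

19


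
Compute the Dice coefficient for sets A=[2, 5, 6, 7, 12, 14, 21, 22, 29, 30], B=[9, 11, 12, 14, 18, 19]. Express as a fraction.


A intersect B = [12, 14]
|A intersect B| = 2
|A| = 10, |B| = 6
Dice = 2*2 / (10+6)
= 4 / 16 = 1/4

1/4


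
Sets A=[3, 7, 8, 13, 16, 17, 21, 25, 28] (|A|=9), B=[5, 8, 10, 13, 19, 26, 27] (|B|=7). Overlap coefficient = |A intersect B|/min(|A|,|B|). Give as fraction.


A intersect B = [8, 13]
|A intersect B| = 2
min(|A|, |B|) = min(9, 7) = 7
Overlap = 2 / 7 = 2/7

2/7


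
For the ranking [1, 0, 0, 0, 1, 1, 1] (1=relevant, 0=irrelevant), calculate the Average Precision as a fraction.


Computing P@k for each relevant position:
Position 1: relevant, P@1 = 1/1 = 1
Position 2: not relevant
Position 3: not relevant
Position 4: not relevant
Position 5: relevant, P@5 = 2/5 = 2/5
Position 6: relevant, P@6 = 3/6 = 1/2
Position 7: relevant, P@7 = 4/7 = 4/7
Sum of P@k = 1 + 2/5 + 1/2 + 4/7 = 173/70
AP = 173/70 / 4 = 173/280

173/280


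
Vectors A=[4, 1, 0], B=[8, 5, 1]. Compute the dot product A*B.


Dot product = sum of element-wise products
A[0]*B[0] = 4*8 = 32
A[1]*B[1] = 1*5 = 5
A[2]*B[2] = 0*1 = 0
Sum = 32 + 5 + 0 = 37

37


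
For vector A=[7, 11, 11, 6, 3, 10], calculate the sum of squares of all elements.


|A|^2 = sum of squared components
A[0]^2 = 7^2 = 49
A[1]^2 = 11^2 = 121
A[2]^2 = 11^2 = 121
A[3]^2 = 6^2 = 36
A[4]^2 = 3^2 = 9
A[5]^2 = 10^2 = 100
Sum = 49 + 121 + 121 + 36 + 9 + 100 = 436

436


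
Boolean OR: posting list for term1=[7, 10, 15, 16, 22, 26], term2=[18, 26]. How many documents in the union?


Boolean OR: find union of posting lists
term1 docs: [7, 10, 15, 16, 22, 26]
term2 docs: [18, 26]
Union: [7, 10, 15, 16, 18, 22, 26]
|union| = 7

7


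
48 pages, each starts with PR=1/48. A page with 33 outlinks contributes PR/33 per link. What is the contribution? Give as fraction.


Initial PR = 1/48 = 1/48
Outlinks = 33
Contribution per link = PR / outlinks
= 1/48 / 33
= 1/1584

1/1584


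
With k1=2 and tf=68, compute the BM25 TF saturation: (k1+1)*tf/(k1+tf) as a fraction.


BM25 TF component = (k1+1)*tf / (k1+tf)
k1 = 2, tf = 68
Numerator = (2+1)*68 = 204
Denominator = 2 + 68 = 70
= 204/70 = 102/35

102/35


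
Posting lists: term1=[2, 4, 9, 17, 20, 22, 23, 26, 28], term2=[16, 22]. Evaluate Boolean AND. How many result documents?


Boolean AND: find intersection of posting lists
term1 docs: [2, 4, 9, 17, 20, 22, 23, 26, 28]
term2 docs: [16, 22]
Intersection: [22]
|intersection| = 1

1


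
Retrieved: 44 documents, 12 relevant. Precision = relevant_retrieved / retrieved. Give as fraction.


Precision = relevant_retrieved / total_retrieved
= 12 / 44
= 12 / (12 + 32)
= 3/11

3/11


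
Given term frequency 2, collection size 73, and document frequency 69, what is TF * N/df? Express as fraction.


TF * (N/df)
= 2 * (73/69)
= 2 * 73/69
= 146/69

146/69


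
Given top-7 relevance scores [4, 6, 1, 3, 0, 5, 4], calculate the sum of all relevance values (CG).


Cumulative Gain = sum of relevance scores
Position 1: rel=4, running sum=4
Position 2: rel=6, running sum=10
Position 3: rel=1, running sum=11
Position 4: rel=3, running sum=14
Position 5: rel=0, running sum=14
Position 6: rel=5, running sum=19
Position 7: rel=4, running sum=23
CG = 23

23


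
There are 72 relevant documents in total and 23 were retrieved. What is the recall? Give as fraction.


Recall = retrieved_relevant / total_relevant
= 23 / 72
= 23 / (23 + 49)
= 23/72

23/72


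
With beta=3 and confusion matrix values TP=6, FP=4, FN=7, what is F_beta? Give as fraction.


P = TP/(TP+FP) = 6/10 = 3/5
R = TP/(TP+FN) = 6/13 = 6/13
beta^2 = 3^2 = 9
(1 + beta^2) = 10
Numerator = (1+beta^2)*P*R = 36/13
Denominator = beta^2*P + R = 27/5 + 6/13 = 381/65
F_beta = 60/127

60/127


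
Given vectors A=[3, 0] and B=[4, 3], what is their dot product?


Dot product = sum of element-wise products
A[0]*B[0] = 3*4 = 12
A[1]*B[1] = 0*3 = 0
Sum = 12 + 0 = 12

12


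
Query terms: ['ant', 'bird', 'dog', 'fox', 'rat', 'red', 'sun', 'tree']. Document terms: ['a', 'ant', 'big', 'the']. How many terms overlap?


Query terms: ['ant', 'bird', 'dog', 'fox', 'rat', 'red', 'sun', 'tree']
Document terms: ['a', 'ant', 'big', 'the']
Common terms: ['ant']
Overlap count = 1

1


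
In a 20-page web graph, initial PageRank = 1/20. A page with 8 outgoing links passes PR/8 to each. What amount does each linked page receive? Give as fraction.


Initial PR = 1/20 = 1/20
Outlinks = 8
Contribution per link = PR / outlinks
= 1/20 / 8
= 1/160

1/160


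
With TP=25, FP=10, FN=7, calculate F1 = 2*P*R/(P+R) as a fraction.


F1 = 2 * P * R / (P + R)
P = TP/(TP+FP) = 25/35 = 5/7
R = TP/(TP+FN) = 25/32 = 25/32
2 * P * R = 2 * 5/7 * 25/32 = 125/112
P + R = 5/7 + 25/32 = 335/224
F1 = 125/112 / 335/224 = 50/67

50/67


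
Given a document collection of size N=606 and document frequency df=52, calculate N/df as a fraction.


IDF ratio = N / df
= 606 / 52
= 303/26

303/26


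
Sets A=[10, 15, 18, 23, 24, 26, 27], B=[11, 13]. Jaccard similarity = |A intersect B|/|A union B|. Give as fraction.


A intersect B = []
|A intersect B| = 0
A union B = [10, 11, 13, 15, 18, 23, 24, 26, 27]
|A union B| = 9
Jaccard = 0/9 = 0

0


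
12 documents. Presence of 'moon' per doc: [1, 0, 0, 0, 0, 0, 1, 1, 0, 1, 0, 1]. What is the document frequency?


Checking each document for 'moon':
Doc 1: present
Doc 2: absent
Doc 3: absent
Doc 4: absent
Doc 5: absent
Doc 6: absent
Doc 7: present
Doc 8: present
Doc 9: absent
Doc 10: present
Doc 11: absent
Doc 12: present
df = sum of presences = 1 + 0 + 0 + 0 + 0 + 0 + 1 + 1 + 0 + 1 + 0 + 1 = 5

5


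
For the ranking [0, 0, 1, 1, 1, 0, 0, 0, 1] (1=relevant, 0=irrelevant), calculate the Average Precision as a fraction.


Computing P@k for each relevant position:
Position 1: not relevant
Position 2: not relevant
Position 3: relevant, P@3 = 1/3 = 1/3
Position 4: relevant, P@4 = 2/4 = 1/2
Position 5: relevant, P@5 = 3/5 = 3/5
Position 6: not relevant
Position 7: not relevant
Position 8: not relevant
Position 9: relevant, P@9 = 4/9 = 4/9
Sum of P@k = 1/3 + 1/2 + 3/5 + 4/9 = 169/90
AP = 169/90 / 4 = 169/360

169/360


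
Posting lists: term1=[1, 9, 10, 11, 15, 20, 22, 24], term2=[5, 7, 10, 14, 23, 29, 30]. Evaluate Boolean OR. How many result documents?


Boolean OR: find union of posting lists
term1 docs: [1, 9, 10, 11, 15, 20, 22, 24]
term2 docs: [5, 7, 10, 14, 23, 29, 30]
Union: [1, 5, 7, 9, 10, 11, 14, 15, 20, 22, 23, 24, 29, 30]
|union| = 14

14


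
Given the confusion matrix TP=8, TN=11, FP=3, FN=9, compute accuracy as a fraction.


Accuracy = (TP + TN) / (TP + TN + FP + FN)
TP + TN = 8 + 11 = 19
Total = 8 + 11 + 3 + 9 = 31
Accuracy = 19 / 31 = 19/31

19/31


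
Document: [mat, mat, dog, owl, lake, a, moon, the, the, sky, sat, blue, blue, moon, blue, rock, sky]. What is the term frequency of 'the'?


Document has 17 words
Scanning for 'the':
Found at positions: [7, 8]
Count = 2

2


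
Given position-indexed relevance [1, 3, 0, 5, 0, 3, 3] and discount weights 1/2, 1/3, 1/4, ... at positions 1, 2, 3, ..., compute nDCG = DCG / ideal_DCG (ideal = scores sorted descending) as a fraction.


Position discount weights w_i = 1/(i+1) for i=1..7:
Weights = [1/2, 1/3, 1/4, 1/5, 1/6, 1/7, 1/8]
Actual relevance: [1, 3, 0, 5, 0, 3, 3]
DCG = 1/2 + 3/3 + 0/4 + 5/5 + 0/6 + 3/7 + 3/8 = 185/56
Ideal relevance (sorted desc): [5, 3, 3, 3, 1, 0, 0]
Ideal DCG = 5/2 + 3/3 + 3/4 + 3/5 + 1/6 + 0/7 + 0/8 = 301/60
nDCG = DCG / ideal_DCG = 185/56 / 301/60 = 2775/4214

2775/4214


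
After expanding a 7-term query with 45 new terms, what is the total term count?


Original terms: 7
Expansion terms: 45
Total = 7 + 45 = 52

52


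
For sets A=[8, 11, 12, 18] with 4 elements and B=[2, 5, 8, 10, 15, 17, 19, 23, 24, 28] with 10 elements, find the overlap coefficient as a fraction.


A intersect B = [8]
|A intersect B| = 1
min(|A|, |B|) = min(4, 10) = 4
Overlap = 1 / 4 = 1/4

1/4


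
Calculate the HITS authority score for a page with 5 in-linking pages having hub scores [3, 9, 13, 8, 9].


Authority = sum of hub scores of in-linkers
In-link 1: hub score = 3
In-link 2: hub score = 9
In-link 3: hub score = 13
In-link 4: hub score = 8
In-link 5: hub score = 9
Authority = 3 + 9 + 13 + 8 + 9 = 42

42


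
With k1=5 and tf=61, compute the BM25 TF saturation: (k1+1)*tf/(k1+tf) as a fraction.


BM25 TF component = (k1+1)*tf / (k1+tf)
k1 = 5, tf = 61
Numerator = (5+1)*61 = 366
Denominator = 5 + 61 = 66
= 366/66 = 61/11

61/11


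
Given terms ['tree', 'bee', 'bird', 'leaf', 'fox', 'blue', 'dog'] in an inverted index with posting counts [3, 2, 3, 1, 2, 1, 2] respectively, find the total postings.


Summing posting list sizes:
'tree': 3 postings
'bee': 2 postings
'bird': 3 postings
'leaf': 1 postings
'fox': 2 postings
'blue': 1 postings
'dog': 2 postings
Total = 3 + 2 + 3 + 1 + 2 + 1 + 2 = 14

14


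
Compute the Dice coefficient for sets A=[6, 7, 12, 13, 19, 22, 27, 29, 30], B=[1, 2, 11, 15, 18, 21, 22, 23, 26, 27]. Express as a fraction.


A intersect B = [22, 27]
|A intersect B| = 2
|A| = 9, |B| = 10
Dice = 2*2 / (9+10)
= 4 / 19 = 4/19

4/19


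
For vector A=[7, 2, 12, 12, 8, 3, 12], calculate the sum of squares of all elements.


|A|^2 = sum of squared components
A[0]^2 = 7^2 = 49
A[1]^2 = 2^2 = 4
A[2]^2 = 12^2 = 144
A[3]^2 = 12^2 = 144
A[4]^2 = 8^2 = 64
A[5]^2 = 3^2 = 9
A[6]^2 = 12^2 = 144
Sum = 49 + 4 + 144 + 144 + 64 + 9 + 144 = 558

558


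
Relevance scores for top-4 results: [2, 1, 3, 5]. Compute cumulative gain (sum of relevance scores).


Cumulative Gain = sum of relevance scores
Position 1: rel=2, running sum=2
Position 2: rel=1, running sum=3
Position 3: rel=3, running sum=6
Position 4: rel=5, running sum=11
CG = 11

11


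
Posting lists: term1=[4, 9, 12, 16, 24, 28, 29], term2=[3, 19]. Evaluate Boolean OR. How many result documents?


Boolean OR: find union of posting lists
term1 docs: [4, 9, 12, 16, 24, 28, 29]
term2 docs: [3, 19]
Union: [3, 4, 9, 12, 16, 19, 24, 28, 29]
|union| = 9

9


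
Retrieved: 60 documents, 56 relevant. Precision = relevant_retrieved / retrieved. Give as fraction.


Precision = relevant_retrieved / total_retrieved
= 56 / 60
= 56 / (56 + 4)
= 14/15

14/15


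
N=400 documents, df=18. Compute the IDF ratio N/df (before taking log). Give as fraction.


IDF ratio = N / df
= 400 / 18
= 200/9

200/9


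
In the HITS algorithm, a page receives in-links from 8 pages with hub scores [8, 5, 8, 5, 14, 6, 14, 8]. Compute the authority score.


Authority = sum of hub scores of in-linkers
In-link 1: hub score = 8
In-link 2: hub score = 5
In-link 3: hub score = 8
In-link 4: hub score = 5
In-link 5: hub score = 14
In-link 6: hub score = 6
In-link 7: hub score = 14
In-link 8: hub score = 8
Authority = 8 + 5 + 8 + 5 + 14 + 6 + 14 + 8 = 68

68


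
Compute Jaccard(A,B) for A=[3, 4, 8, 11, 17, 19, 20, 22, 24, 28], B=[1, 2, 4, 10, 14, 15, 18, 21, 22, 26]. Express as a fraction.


A intersect B = [4, 22]
|A intersect B| = 2
A union B = [1, 2, 3, 4, 8, 10, 11, 14, 15, 17, 18, 19, 20, 21, 22, 24, 26, 28]
|A union B| = 18
Jaccard = 2/18 = 1/9

1/9


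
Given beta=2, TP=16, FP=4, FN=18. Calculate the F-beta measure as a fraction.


P = TP/(TP+FP) = 16/20 = 4/5
R = TP/(TP+FN) = 16/34 = 8/17
beta^2 = 2^2 = 4
(1 + beta^2) = 5
Numerator = (1+beta^2)*P*R = 32/17
Denominator = beta^2*P + R = 16/5 + 8/17 = 312/85
F_beta = 20/39

20/39


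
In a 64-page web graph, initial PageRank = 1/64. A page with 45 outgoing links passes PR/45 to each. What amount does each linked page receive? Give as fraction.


Initial PR = 1/64 = 1/64
Outlinks = 45
Contribution per link = PR / outlinks
= 1/64 / 45
= 1/2880

1/2880


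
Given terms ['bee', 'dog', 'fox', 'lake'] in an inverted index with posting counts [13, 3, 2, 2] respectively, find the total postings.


Summing posting list sizes:
'bee': 13 postings
'dog': 3 postings
'fox': 2 postings
'lake': 2 postings
Total = 13 + 3 + 2 + 2 = 20

20


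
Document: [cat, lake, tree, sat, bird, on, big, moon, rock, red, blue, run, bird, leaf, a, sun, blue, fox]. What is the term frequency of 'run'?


Document has 18 words
Scanning for 'run':
Found at positions: [11]
Count = 1

1


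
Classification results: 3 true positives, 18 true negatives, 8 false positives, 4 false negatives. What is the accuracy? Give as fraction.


Accuracy = (TP + TN) / (TP + TN + FP + FN)
TP + TN = 3 + 18 = 21
Total = 3 + 18 + 8 + 4 = 33
Accuracy = 21 / 33 = 7/11

7/11


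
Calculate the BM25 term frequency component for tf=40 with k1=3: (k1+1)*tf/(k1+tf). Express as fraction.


BM25 TF component = (k1+1)*tf / (k1+tf)
k1 = 3, tf = 40
Numerator = (3+1)*40 = 160
Denominator = 3 + 40 = 43
= 160/43 = 160/43

160/43


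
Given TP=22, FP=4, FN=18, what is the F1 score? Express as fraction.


F1 = 2 * P * R / (P + R)
P = TP/(TP+FP) = 22/26 = 11/13
R = TP/(TP+FN) = 22/40 = 11/20
2 * P * R = 2 * 11/13 * 11/20 = 121/130
P + R = 11/13 + 11/20 = 363/260
F1 = 121/130 / 363/260 = 2/3

2/3


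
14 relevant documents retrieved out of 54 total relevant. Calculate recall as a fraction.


Recall = retrieved_relevant / total_relevant
= 14 / 54
= 14 / (14 + 40)
= 7/27

7/27


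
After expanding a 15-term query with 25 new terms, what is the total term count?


Original terms: 15
Expansion terms: 25
Total = 15 + 25 = 40

40


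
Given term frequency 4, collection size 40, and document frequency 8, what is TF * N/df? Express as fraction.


TF * (N/df)
= 4 * (40/8)
= 4 * 5
= 20

20


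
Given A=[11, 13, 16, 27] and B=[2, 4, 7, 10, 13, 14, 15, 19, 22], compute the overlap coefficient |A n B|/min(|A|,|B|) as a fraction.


A intersect B = [13]
|A intersect B| = 1
min(|A|, |B|) = min(4, 9) = 4
Overlap = 1 / 4 = 1/4

1/4


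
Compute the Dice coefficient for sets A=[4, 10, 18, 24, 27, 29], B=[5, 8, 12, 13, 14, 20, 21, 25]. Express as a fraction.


A intersect B = []
|A intersect B| = 0
|A| = 6, |B| = 8
Dice = 2*0 / (6+8)
= 0 / 14 = 0

0


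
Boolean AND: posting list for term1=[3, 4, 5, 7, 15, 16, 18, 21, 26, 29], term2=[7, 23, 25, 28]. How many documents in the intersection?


Boolean AND: find intersection of posting lists
term1 docs: [3, 4, 5, 7, 15, 16, 18, 21, 26, 29]
term2 docs: [7, 23, 25, 28]
Intersection: [7]
|intersection| = 1

1


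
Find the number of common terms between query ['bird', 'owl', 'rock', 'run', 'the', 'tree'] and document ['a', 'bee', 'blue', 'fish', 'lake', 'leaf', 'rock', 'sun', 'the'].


Query terms: ['bird', 'owl', 'rock', 'run', 'the', 'tree']
Document terms: ['a', 'bee', 'blue', 'fish', 'lake', 'leaf', 'rock', 'sun', 'the']
Common terms: ['rock', 'the']
Overlap count = 2

2


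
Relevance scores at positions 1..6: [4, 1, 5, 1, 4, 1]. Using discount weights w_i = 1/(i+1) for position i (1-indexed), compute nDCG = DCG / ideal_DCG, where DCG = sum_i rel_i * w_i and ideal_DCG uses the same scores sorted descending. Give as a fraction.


Position discount weights w_i = 1/(i+1) for i=1..6:
Weights = [1/2, 1/3, 1/4, 1/5, 1/6, 1/7]
Actual relevance: [4, 1, 5, 1, 4, 1]
DCG = 4/2 + 1/3 + 5/4 + 1/5 + 4/6 + 1/7 = 643/140
Ideal relevance (sorted desc): [5, 4, 4, 1, 1, 1]
Ideal DCG = 5/2 + 4/3 + 4/4 + 1/5 + 1/6 + 1/7 = 187/35
nDCG = DCG / ideal_DCG = 643/140 / 187/35 = 643/748

643/748


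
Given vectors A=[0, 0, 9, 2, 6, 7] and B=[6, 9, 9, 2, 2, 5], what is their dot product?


Dot product = sum of element-wise products
A[0]*B[0] = 0*6 = 0
A[1]*B[1] = 0*9 = 0
A[2]*B[2] = 9*9 = 81
A[3]*B[3] = 2*2 = 4
A[4]*B[4] = 6*2 = 12
A[5]*B[5] = 7*5 = 35
Sum = 0 + 0 + 81 + 4 + 12 + 35 = 132

132


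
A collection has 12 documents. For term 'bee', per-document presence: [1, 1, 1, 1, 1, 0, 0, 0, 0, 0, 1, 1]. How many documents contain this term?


Checking each document for 'bee':
Doc 1: present
Doc 2: present
Doc 3: present
Doc 4: present
Doc 5: present
Doc 6: absent
Doc 7: absent
Doc 8: absent
Doc 9: absent
Doc 10: absent
Doc 11: present
Doc 12: present
df = sum of presences = 1 + 1 + 1 + 1 + 1 + 0 + 0 + 0 + 0 + 0 + 1 + 1 = 7

7


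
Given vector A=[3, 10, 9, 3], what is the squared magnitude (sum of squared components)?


|A|^2 = sum of squared components
A[0]^2 = 3^2 = 9
A[1]^2 = 10^2 = 100
A[2]^2 = 9^2 = 81
A[3]^2 = 3^2 = 9
Sum = 9 + 100 + 81 + 9 = 199

199


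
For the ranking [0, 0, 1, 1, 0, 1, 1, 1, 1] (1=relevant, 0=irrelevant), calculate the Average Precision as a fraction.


Computing P@k for each relevant position:
Position 1: not relevant
Position 2: not relevant
Position 3: relevant, P@3 = 1/3 = 1/3
Position 4: relevant, P@4 = 2/4 = 1/2
Position 5: not relevant
Position 6: relevant, P@6 = 3/6 = 1/2
Position 7: relevant, P@7 = 4/7 = 4/7
Position 8: relevant, P@8 = 5/8 = 5/8
Position 9: relevant, P@9 = 6/9 = 2/3
Sum of P@k = 1/3 + 1/2 + 1/2 + 4/7 + 5/8 + 2/3 = 179/56
AP = 179/56 / 6 = 179/336

179/336


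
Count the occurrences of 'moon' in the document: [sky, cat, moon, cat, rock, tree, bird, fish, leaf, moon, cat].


Document has 11 words
Scanning for 'moon':
Found at positions: [2, 9]
Count = 2

2


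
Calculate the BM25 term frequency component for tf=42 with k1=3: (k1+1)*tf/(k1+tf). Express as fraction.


BM25 TF component = (k1+1)*tf / (k1+tf)
k1 = 3, tf = 42
Numerator = (3+1)*42 = 168
Denominator = 3 + 42 = 45
= 168/45 = 56/15

56/15


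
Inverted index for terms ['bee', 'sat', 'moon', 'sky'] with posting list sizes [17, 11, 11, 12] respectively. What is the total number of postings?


Summing posting list sizes:
'bee': 17 postings
'sat': 11 postings
'moon': 11 postings
'sky': 12 postings
Total = 17 + 11 + 11 + 12 = 51

51


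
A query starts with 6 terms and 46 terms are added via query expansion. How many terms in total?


Original terms: 6
Expansion terms: 46
Total = 6 + 46 = 52

52


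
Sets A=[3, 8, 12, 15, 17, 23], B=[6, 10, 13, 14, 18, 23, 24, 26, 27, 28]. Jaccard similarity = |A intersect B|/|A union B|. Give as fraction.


A intersect B = [23]
|A intersect B| = 1
A union B = [3, 6, 8, 10, 12, 13, 14, 15, 17, 18, 23, 24, 26, 27, 28]
|A union B| = 15
Jaccard = 1/15 = 1/15

1/15


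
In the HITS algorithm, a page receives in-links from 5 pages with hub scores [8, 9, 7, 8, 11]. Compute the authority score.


Authority = sum of hub scores of in-linkers
In-link 1: hub score = 8
In-link 2: hub score = 9
In-link 3: hub score = 7
In-link 4: hub score = 8
In-link 5: hub score = 11
Authority = 8 + 9 + 7 + 8 + 11 = 43

43


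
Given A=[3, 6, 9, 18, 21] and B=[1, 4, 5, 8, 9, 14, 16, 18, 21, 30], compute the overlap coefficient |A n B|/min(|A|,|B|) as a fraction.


A intersect B = [9, 18, 21]
|A intersect B| = 3
min(|A|, |B|) = min(5, 10) = 5
Overlap = 3 / 5 = 3/5

3/5


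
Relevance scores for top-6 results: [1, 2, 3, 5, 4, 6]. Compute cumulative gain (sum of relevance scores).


Cumulative Gain = sum of relevance scores
Position 1: rel=1, running sum=1
Position 2: rel=2, running sum=3
Position 3: rel=3, running sum=6
Position 4: rel=5, running sum=11
Position 5: rel=4, running sum=15
Position 6: rel=6, running sum=21
CG = 21

21


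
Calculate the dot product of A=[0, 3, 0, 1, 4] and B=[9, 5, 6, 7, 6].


Dot product = sum of element-wise products
A[0]*B[0] = 0*9 = 0
A[1]*B[1] = 3*5 = 15
A[2]*B[2] = 0*6 = 0
A[3]*B[3] = 1*7 = 7
A[4]*B[4] = 4*6 = 24
Sum = 0 + 15 + 0 + 7 + 24 = 46

46


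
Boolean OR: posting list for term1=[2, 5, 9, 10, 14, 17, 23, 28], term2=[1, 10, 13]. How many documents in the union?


Boolean OR: find union of posting lists
term1 docs: [2, 5, 9, 10, 14, 17, 23, 28]
term2 docs: [1, 10, 13]
Union: [1, 2, 5, 9, 10, 13, 14, 17, 23, 28]
|union| = 10

10


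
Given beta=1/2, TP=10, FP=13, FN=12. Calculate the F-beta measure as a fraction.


P = TP/(TP+FP) = 10/23 = 10/23
R = TP/(TP+FN) = 10/22 = 5/11
beta^2 = 1/2^2 = 1/4
(1 + beta^2) = 5/4
Numerator = (1+beta^2)*P*R = 125/506
Denominator = beta^2*P + R = 5/46 + 5/11 = 285/506
F_beta = 25/57

25/57


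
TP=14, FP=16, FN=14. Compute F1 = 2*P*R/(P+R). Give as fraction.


F1 = 2 * P * R / (P + R)
P = TP/(TP+FP) = 14/30 = 7/15
R = TP/(TP+FN) = 14/28 = 1/2
2 * P * R = 2 * 7/15 * 1/2 = 7/15
P + R = 7/15 + 1/2 = 29/30
F1 = 7/15 / 29/30 = 14/29

14/29


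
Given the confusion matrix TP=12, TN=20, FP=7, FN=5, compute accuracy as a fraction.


Accuracy = (TP + TN) / (TP + TN + FP + FN)
TP + TN = 12 + 20 = 32
Total = 12 + 20 + 7 + 5 = 44
Accuracy = 32 / 44 = 8/11

8/11


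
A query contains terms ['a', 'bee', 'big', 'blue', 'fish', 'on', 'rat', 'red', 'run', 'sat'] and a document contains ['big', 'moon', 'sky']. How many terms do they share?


Query terms: ['a', 'bee', 'big', 'blue', 'fish', 'on', 'rat', 'red', 'run', 'sat']
Document terms: ['big', 'moon', 'sky']
Common terms: ['big']
Overlap count = 1

1


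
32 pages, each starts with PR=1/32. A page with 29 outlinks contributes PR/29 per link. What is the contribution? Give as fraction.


Initial PR = 1/32 = 1/32
Outlinks = 29
Contribution per link = PR / outlinks
= 1/32 / 29
= 1/928

1/928


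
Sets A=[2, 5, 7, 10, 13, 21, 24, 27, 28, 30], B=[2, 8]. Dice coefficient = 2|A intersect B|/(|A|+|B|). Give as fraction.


A intersect B = [2]
|A intersect B| = 1
|A| = 10, |B| = 2
Dice = 2*1 / (10+2)
= 2 / 12 = 1/6

1/6


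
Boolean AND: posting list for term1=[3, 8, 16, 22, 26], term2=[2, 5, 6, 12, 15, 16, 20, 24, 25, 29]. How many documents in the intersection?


Boolean AND: find intersection of posting lists
term1 docs: [3, 8, 16, 22, 26]
term2 docs: [2, 5, 6, 12, 15, 16, 20, 24, 25, 29]
Intersection: [16]
|intersection| = 1

1


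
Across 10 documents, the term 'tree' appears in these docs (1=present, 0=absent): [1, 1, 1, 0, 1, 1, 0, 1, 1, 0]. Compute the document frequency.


Checking each document for 'tree':
Doc 1: present
Doc 2: present
Doc 3: present
Doc 4: absent
Doc 5: present
Doc 6: present
Doc 7: absent
Doc 8: present
Doc 9: present
Doc 10: absent
df = sum of presences = 1 + 1 + 1 + 0 + 1 + 1 + 0 + 1 + 1 + 0 = 7

7


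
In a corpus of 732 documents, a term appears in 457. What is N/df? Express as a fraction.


IDF ratio = N / df
= 732 / 457
= 732/457

732/457


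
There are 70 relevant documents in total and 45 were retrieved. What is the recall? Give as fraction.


Recall = retrieved_relevant / total_relevant
= 45 / 70
= 45 / (45 + 25)
= 9/14

9/14


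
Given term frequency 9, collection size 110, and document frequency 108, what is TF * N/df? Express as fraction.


TF * (N/df)
= 9 * (110/108)
= 9 * 55/54
= 55/6

55/6


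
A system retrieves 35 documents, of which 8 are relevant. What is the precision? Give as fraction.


Precision = relevant_retrieved / total_retrieved
= 8 / 35
= 8 / (8 + 27)
= 8/35

8/35


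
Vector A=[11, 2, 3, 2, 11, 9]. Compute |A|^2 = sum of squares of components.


|A|^2 = sum of squared components
A[0]^2 = 11^2 = 121
A[1]^2 = 2^2 = 4
A[2]^2 = 3^2 = 9
A[3]^2 = 2^2 = 4
A[4]^2 = 11^2 = 121
A[5]^2 = 9^2 = 81
Sum = 121 + 4 + 9 + 4 + 121 + 81 = 340

340


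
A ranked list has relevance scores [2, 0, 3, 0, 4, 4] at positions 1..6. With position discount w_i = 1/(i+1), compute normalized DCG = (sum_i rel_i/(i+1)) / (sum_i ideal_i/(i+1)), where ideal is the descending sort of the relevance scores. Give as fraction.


Position discount weights w_i = 1/(i+1) for i=1..6:
Weights = [1/2, 1/3, 1/4, 1/5, 1/6, 1/7]
Actual relevance: [2, 0, 3, 0, 4, 4]
DCG = 2/2 + 0/3 + 3/4 + 0/5 + 4/6 + 4/7 = 251/84
Ideal relevance (sorted desc): [4, 4, 3, 2, 0, 0]
Ideal DCG = 4/2 + 4/3 + 3/4 + 2/5 + 0/6 + 0/7 = 269/60
nDCG = DCG / ideal_DCG = 251/84 / 269/60 = 1255/1883

1255/1883


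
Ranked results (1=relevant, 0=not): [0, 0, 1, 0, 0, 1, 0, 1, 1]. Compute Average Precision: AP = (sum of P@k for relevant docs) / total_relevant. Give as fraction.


Computing P@k for each relevant position:
Position 1: not relevant
Position 2: not relevant
Position 3: relevant, P@3 = 1/3 = 1/3
Position 4: not relevant
Position 5: not relevant
Position 6: relevant, P@6 = 2/6 = 1/3
Position 7: not relevant
Position 8: relevant, P@8 = 3/8 = 3/8
Position 9: relevant, P@9 = 4/9 = 4/9
Sum of P@k = 1/3 + 1/3 + 3/8 + 4/9 = 107/72
AP = 107/72 / 4 = 107/288

107/288


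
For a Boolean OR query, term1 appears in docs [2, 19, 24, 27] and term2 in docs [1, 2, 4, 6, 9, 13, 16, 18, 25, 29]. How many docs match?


Boolean OR: find union of posting lists
term1 docs: [2, 19, 24, 27]
term2 docs: [1, 2, 4, 6, 9, 13, 16, 18, 25, 29]
Union: [1, 2, 4, 6, 9, 13, 16, 18, 19, 24, 25, 27, 29]
|union| = 13

13


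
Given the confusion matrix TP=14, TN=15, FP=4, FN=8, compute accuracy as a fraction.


Accuracy = (TP + TN) / (TP + TN + FP + FN)
TP + TN = 14 + 15 = 29
Total = 14 + 15 + 4 + 8 = 41
Accuracy = 29 / 41 = 29/41

29/41


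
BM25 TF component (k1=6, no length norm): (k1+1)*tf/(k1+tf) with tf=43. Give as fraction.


BM25 TF component = (k1+1)*tf / (k1+tf)
k1 = 6, tf = 43
Numerator = (6+1)*43 = 301
Denominator = 6 + 43 = 49
= 301/49 = 43/7

43/7


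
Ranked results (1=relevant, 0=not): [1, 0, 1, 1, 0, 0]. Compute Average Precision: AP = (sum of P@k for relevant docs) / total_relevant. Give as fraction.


Computing P@k for each relevant position:
Position 1: relevant, P@1 = 1/1 = 1
Position 2: not relevant
Position 3: relevant, P@3 = 2/3 = 2/3
Position 4: relevant, P@4 = 3/4 = 3/4
Position 5: not relevant
Position 6: not relevant
Sum of P@k = 1 + 2/3 + 3/4 = 29/12
AP = 29/12 / 3 = 29/36

29/36


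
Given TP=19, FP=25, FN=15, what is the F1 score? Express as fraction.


F1 = 2 * P * R / (P + R)
P = TP/(TP+FP) = 19/44 = 19/44
R = TP/(TP+FN) = 19/34 = 19/34
2 * P * R = 2 * 19/44 * 19/34 = 361/748
P + R = 19/44 + 19/34 = 741/748
F1 = 361/748 / 741/748 = 19/39

19/39


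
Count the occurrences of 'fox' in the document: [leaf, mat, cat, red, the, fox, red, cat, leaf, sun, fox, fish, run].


Document has 13 words
Scanning for 'fox':
Found at positions: [5, 10]
Count = 2

2


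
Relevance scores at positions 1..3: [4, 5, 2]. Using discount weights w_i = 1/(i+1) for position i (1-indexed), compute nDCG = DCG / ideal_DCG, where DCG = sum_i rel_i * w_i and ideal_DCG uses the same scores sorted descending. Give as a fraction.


Position discount weights w_i = 1/(i+1) for i=1..3:
Weights = [1/2, 1/3, 1/4]
Actual relevance: [4, 5, 2]
DCG = 4/2 + 5/3 + 2/4 = 25/6
Ideal relevance (sorted desc): [5, 4, 2]
Ideal DCG = 5/2 + 4/3 + 2/4 = 13/3
nDCG = DCG / ideal_DCG = 25/6 / 13/3 = 25/26

25/26


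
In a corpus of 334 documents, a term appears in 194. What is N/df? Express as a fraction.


IDF ratio = N / df
= 334 / 194
= 167/97

167/97


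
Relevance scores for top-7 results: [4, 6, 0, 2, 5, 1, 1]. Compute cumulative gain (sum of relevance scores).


Cumulative Gain = sum of relevance scores
Position 1: rel=4, running sum=4
Position 2: rel=6, running sum=10
Position 3: rel=0, running sum=10
Position 4: rel=2, running sum=12
Position 5: rel=5, running sum=17
Position 6: rel=1, running sum=18
Position 7: rel=1, running sum=19
CG = 19

19


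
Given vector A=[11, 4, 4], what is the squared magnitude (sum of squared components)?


|A|^2 = sum of squared components
A[0]^2 = 11^2 = 121
A[1]^2 = 4^2 = 16
A[2]^2 = 4^2 = 16
Sum = 121 + 16 + 16 = 153

153


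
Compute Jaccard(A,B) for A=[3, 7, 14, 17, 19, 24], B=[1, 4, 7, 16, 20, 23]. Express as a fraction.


A intersect B = [7]
|A intersect B| = 1
A union B = [1, 3, 4, 7, 14, 16, 17, 19, 20, 23, 24]
|A union B| = 11
Jaccard = 1/11 = 1/11

1/11


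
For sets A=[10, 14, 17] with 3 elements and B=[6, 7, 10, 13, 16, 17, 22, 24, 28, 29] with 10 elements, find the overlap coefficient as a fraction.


A intersect B = [10, 17]
|A intersect B| = 2
min(|A|, |B|) = min(3, 10) = 3
Overlap = 2 / 3 = 2/3

2/3


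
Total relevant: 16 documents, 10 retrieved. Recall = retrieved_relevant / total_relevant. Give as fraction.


Recall = retrieved_relevant / total_relevant
= 10 / 16
= 10 / (10 + 6)
= 5/8

5/8


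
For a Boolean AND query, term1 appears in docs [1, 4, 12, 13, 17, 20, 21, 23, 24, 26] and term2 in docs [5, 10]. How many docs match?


Boolean AND: find intersection of posting lists
term1 docs: [1, 4, 12, 13, 17, 20, 21, 23, 24, 26]
term2 docs: [5, 10]
Intersection: []
|intersection| = 0

0


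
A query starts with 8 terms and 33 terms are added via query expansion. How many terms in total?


Original terms: 8
Expansion terms: 33
Total = 8 + 33 = 41

41


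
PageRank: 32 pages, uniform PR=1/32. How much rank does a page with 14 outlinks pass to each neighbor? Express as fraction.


Initial PR = 1/32 = 1/32
Outlinks = 14
Contribution per link = PR / outlinks
= 1/32 / 14
= 1/448

1/448


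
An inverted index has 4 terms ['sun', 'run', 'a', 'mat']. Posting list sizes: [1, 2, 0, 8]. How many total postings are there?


Summing posting list sizes:
'sun': 1 postings
'run': 2 postings
'a': 0 postings
'mat': 8 postings
Total = 1 + 2 + 0 + 8 = 11

11


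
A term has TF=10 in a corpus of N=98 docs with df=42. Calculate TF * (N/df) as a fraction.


TF * (N/df)
= 10 * (98/42)
= 10 * 7/3
= 70/3

70/3


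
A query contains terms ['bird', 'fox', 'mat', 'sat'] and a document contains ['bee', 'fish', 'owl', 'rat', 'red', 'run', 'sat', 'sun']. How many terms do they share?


Query terms: ['bird', 'fox', 'mat', 'sat']
Document terms: ['bee', 'fish', 'owl', 'rat', 'red', 'run', 'sat', 'sun']
Common terms: ['sat']
Overlap count = 1

1


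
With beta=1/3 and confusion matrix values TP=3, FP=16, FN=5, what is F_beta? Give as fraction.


P = TP/(TP+FP) = 3/19 = 3/19
R = TP/(TP+FN) = 3/8 = 3/8
beta^2 = 1/3^2 = 1/9
(1 + beta^2) = 10/9
Numerator = (1+beta^2)*P*R = 5/76
Denominator = beta^2*P + R = 1/57 + 3/8 = 179/456
F_beta = 30/179

30/179


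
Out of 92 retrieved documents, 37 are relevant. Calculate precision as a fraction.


Precision = relevant_retrieved / total_retrieved
= 37 / 92
= 37 / (37 + 55)
= 37/92

37/92


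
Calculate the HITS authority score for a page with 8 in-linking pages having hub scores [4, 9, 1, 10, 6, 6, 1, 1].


Authority = sum of hub scores of in-linkers
In-link 1: hub score = 4
In-link 2: hub score = 9
In-link 3: hub score = 1
In-link 4: hub score = 10
In-link 5: hub score = 6
In-link 6: hub score = 6
In-link 7: hub score = 1
In-link 8: hub score = 1
Authority = 4 + 9 + 1 + 10 + 6 + 6 + 1 + 1 = 38

38


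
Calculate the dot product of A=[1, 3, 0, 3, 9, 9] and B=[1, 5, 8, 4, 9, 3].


Dot product = sum of element-wise products
A[0]*B[0] = 1*1 = 1
A[1]*B[1] = 3*5 = 15
A[2]*B[2] = 0*8 = 0
A[3]*B[3] = 3*4 = 12
A[4]*B[4] = 9*9 = 81
A[5]*B[5] = 9*3 = 27
Sum = 1 + 15 + 0 + 12 + 81 + 27 = 136

136


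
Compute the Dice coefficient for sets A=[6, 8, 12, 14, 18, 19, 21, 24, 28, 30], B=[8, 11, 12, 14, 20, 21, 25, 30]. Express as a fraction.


A intersect B = [8, 12, 14, 21, 30]
|A intersect B| = 5
|A| = 10, |B| = 8
Dice = 2*5 / (10+8)
= 10 / 18 = 5/9

5/9


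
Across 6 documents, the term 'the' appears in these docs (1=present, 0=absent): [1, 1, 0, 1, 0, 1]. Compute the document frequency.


Checking each document for 'the':
Doc 1: present
Doc 2: present
Doc 3: absent
Doc 4: present
Doc 5: absent
Doc 6: present
df = sum of presences = 1 + 1 + 0 + 1 + 0 + 1 = 4

4


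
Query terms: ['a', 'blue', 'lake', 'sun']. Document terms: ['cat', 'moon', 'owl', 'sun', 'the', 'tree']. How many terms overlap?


Query terms: ['a', 'blue', 'lake', 'sun']
Document terms: ['cat', 'moon', 'owl', 'sun', 'the', 'tree']
Common terms: ['sun']
Overlap count = 1

1


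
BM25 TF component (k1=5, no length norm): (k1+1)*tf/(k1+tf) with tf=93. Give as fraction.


BM25 TF component = (k1+1)*tf / (k1+tf)
k1 = 5, tf = 93
Numerator = (5+1)*93 = 558
Denominator = 5 + 93 = 98
= 558/98 = 279/49

279/49


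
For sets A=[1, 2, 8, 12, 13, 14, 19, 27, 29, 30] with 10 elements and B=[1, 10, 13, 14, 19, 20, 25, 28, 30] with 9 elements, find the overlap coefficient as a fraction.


A intersect B = [1, 13, 14, 19, 30]
|A intersect B| = 5
min(|A|, |B|) = min(10, 9) = 9
Overlap = 5 / 9 = 5/9

5/9


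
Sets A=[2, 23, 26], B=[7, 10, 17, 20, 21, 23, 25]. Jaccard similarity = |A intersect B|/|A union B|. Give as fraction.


A intersect B = [23]
|A intersect B| = 1
A union B = [2, 7, 10, 17, 20, 21, 23, 25, 26]
|A union B| = 9
Jaccard = 1/9 = 1/9

1/9


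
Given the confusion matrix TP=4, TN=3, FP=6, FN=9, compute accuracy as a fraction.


Accuracy = (TP + TN) / (TP + TN + FP + FN)
TP + TN = 4 + 3 = 7
Total = 4 + 3 + 6 + 9 = 22
Accuracy = 7 / 22 = 7/22

7/22


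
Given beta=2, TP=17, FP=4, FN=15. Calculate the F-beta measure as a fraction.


P = TP/(TP+FP) = 17/21 = 17/21
R = TP/(TP+FN) = 17/32 = 17/32
beta^2 = 2^2 = 4
(1 + beta^2) = 5
Numerator = (1+beta^2)*P*R = 1445/672
Denominator = beta^2*P + R = 68/21 + 17/32 = 2533/672
F_beta = 85/149

85/149


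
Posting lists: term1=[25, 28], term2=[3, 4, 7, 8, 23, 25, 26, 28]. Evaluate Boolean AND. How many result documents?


Boolean AND: find intersection of posting lists
term1 docs: [25, 28]
term2 docs: [3, 4, 7, 8, 23, 25, 26, 28]
Intersection: [25, 28]
|intersection| = 2

2


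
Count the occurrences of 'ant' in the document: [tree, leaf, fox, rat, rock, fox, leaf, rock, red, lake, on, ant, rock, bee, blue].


Document has 15 words
Scanning for 'ant':
Found at positions: [11]
Count = 1

1


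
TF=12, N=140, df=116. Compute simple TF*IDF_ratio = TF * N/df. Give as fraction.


TF * (N/df)
= 12 * (140/116)
= 12 * 35/29
= 420/29

420/29


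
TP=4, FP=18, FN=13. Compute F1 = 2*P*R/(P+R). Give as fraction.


F1 = 2 * P * R / (P + R)
P = TP/(TP+FP) = 4/22 = 2/11
R = TP/(TP+FN) = 4/17 = 4/17
2 * P * R = 2 * 2/11 * 4/17 = 16/187
P + R = 2/11 + 4/17 = 78/187
F1 = 16/187 / 78/187 = 8/39

8/39


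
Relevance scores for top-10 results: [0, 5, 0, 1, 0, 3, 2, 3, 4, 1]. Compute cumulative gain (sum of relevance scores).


Cumulative Gain = sum of relevance scores
Position 1: rel=0, running sum=0
Position 2: rel=5, running sum=5
Position 3: rel=0, running sum=5
Position 4: rel=1, running sum=6
Position 5: rel=0, running sum=6
Position 6: rel=3, running sum=9
Position 7: rel=2, running sum=11
Position 8: rel=3, running sum=14
Position 9: rel=4, running sum=18
Position 10: rel=1, running sum=19
CG = 19

19


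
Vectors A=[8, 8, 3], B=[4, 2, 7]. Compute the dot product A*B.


Dot product = sum of element-wise products
A[0]*B[0] = 8*4 = 32
A[1]*B[1] = 8*2 = 16
A[2]*B[2] = 3*7 = 21
Sum = 32 + 16 + 21 = 69

69


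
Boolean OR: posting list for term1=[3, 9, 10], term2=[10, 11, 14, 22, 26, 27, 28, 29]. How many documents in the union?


Boolean OR: find union of posting lists
term1 docs: [3, 9, 10]
term2 docs: [10, 11, 14, 22, 26, 27, 28, 29]
Union: [3, 9, 10, 11, 14, 22, 26, 27, 28, 29]
|union| = 10

10


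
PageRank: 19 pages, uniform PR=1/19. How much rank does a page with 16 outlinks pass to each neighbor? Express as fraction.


Initial PR = 1/19 = 1/19
Outlinks = 16
Contribution per link = PR / outlinks
= 1/19 / 16
= 1/304

1/304


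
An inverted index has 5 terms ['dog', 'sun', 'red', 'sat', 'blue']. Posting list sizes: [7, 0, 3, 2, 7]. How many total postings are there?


Summing posting list sizes:
'dog': 7 postings
'sun': 0 postings
'red': 3 postings
'sat': 2 postings
'blue': 7 postings
Total = 7 + 0 + 3 + 2 + 7 = 19

19


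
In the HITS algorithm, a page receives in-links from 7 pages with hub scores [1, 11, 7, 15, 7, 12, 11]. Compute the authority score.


Authority = sum of hub scores of in-linkers
In-link 1: hub score = 1
In-link 2: hub score = 11
In-link 3: hub score = 7
In-link 4: hub score = 15
In-link 5: hub score = 7
In-link 6: hub score = 12
In-link 7: hub score = 11
Authority = 1 + 11 + 7 + 15 + 7 + 12 + 11 = 64

64


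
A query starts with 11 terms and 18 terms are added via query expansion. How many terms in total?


Original terms: 11
Expansion terms: 18
Total = 11 + 18 = 29

29


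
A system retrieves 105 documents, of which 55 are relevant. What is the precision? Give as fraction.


Precision = relevant_retrieved / total_retrieved
= 55 / 105
= 55 / (55 + 50)
= 11/21

11/21


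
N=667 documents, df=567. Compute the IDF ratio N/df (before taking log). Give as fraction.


IDF ratio = N / df
= 667 / 567
= 667/567

667/567


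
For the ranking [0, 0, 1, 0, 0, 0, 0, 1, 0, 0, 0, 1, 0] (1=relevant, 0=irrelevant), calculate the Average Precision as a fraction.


Computing P@k for each relevant position:
Position 1: not relevant
Position 2: not relevant
Position 3: relevant, P@3 = 1/3 = 1/3
Position 4: not relevant
Position 5: not relevant
Position 6: not relevant
Position 7: not relevant
Position 8: relevant, P@8 = 2/8 = 1/4
Position 9: not relevant
Position 10: not relevant
Position 11: not relevant
Position 12: relevant, P@12 = 3/12 = 1/4
Position 13: not relevant
Sum of P@k = 1/3 + 1/4 + 1/4 = 5/6
AP = 5/6 / 3 = 5/18

5/18


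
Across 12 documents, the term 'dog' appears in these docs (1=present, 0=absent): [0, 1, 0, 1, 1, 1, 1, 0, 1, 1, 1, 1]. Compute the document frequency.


Checking each document for 'dog':
Doc 1: absent
Doc 2: present
Doc 3: absent
Doc 4: present
Doc 5: present
Doc 6: present
Doc 7: present
Doc 8: absent
Doc 9: present
Doc 10: present
Doc 11: present
Doc 12: present
df = sum of presences = 0 + 1 + 0 + 1 + 1 + 1 + 1 + 0 + 1 + 1 + 1 + 1 = 9

9


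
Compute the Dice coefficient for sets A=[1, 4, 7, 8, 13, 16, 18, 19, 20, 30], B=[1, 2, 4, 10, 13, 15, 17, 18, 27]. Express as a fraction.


A intersect B = [1, 4, 13, 18]
|A intersect B| = 4
|A| = 10, |B| = 9
Dice = 2*4 / (10+9)
= 8 / 19 = 8/19

8/19


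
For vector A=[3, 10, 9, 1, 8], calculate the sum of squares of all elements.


|A|^2 = sum of squared components
A[0]^2 = 3^2 = 9
A[1]^2 = 10^2 = 100
A[2]^2 = 9^2 = 81
A[3]^2 = 1^2 = 1
A[4]^2 = 8^2 = 64
Sum = 9 + 100 + 81 + 1 + 64 = 255

255


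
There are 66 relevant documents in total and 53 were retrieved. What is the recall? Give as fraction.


Recall = retrieved_relevant / total_relevant
= 53 / 66
= 53 / (53 + 13)
= 53/66

53/66


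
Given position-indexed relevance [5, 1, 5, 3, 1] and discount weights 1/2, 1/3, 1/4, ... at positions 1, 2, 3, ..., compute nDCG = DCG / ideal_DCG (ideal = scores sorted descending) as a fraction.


Position discount weights w_i = 1/(i+1) for i=1..5:
Weights = [1/2, 1/3, 1/4, 1/5, 1/6]
Actual relevance: [5, 1, 5, 3, 1]
DCG = 5/2 + 1/3 + 5/4 + 3/5 + 1/6 = 97/20
Ideal relevance (sorted desc): [5, 5, 3, 1, 1]
Ideal DCG = 5/2 + 5/3 + 3/4 + 1/5 + 1/6 = 317/60
nDCG = DCG / ideal_DCG = 97/20 / 317/60 = 291/317

291/317


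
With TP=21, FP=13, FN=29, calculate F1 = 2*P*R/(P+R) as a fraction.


F1 = 2 * P * R / (P + R)
P = TP/(TP+FP) = 21/34 = 21/34
R = TP/(TP+FN) = 21/50 = 21/50
2 * P * R = 2 * 21/34 * 21/50 = 441/850
P + R = 21/34 + 21/50 = 441/425
F1 = 441/850 / 441/425 = 1/2

1/2


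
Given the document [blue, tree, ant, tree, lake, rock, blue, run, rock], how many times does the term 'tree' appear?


Document has 9 words
Scanning for 'tree':
Found at positions: [1, 3]
Count = 2

2


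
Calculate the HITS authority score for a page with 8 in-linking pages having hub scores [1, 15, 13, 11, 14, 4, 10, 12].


Authority = sum of hub scores of in-linkers
In-link 1: hub score = 1
In-link 2: hub score = 15
In-link 3: hub score = 13
In-link 4: hub score = 11
In-link 5: hub score = 14
In-link 6: hub score = 4
In-link 7: hub score = 10
In-link 8: hub score = 12
Authority = 1 + 15 + 13 + 11 + 14 + 4 + 10 + 12 = 80

80
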